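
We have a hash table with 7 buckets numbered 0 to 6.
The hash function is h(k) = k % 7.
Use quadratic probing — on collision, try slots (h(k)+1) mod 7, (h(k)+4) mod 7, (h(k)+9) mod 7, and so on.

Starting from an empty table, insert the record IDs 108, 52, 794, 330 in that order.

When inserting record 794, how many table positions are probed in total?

3

108 hashes to 3; slot 3 is free → place at 3.
52 hashes to 3; 3 taken → place at 4.
794 hashes to 3; 3,4 taken → place at 0.
330 hashes to 1; slot 1 is free → place at 1.
Table: [794, 330, ∅, 108, 52, ∅, ∅]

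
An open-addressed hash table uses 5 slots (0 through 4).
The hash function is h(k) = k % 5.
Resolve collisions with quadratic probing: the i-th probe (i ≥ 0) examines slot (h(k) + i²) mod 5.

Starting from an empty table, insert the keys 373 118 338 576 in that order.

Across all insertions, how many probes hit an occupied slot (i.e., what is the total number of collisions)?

373 hashes to 3; slot 3 is free -> place at 3.
118 hashes to 3; 3 taken -> place at 4.
338 hashes to 3; 3,4 taken -> place at 2.
576 hashes to 1; slot 1 is free -> place at 1.
Table: [—, 576, 338, 373, 118]

3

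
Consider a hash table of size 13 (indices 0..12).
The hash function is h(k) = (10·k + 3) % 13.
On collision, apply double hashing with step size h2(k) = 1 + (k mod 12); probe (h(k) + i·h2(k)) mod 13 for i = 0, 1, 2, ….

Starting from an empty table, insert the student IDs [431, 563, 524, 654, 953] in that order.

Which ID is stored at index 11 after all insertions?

Insert 431: h=10, slot 10 empty → index 10.
Insert 563: h=4, slot 4 empty → index 4.
Insert 524: h=4, h2=9, slot 4 occupied → index 0.
Insert 654: h=4, h2=7, slot 4 occupied → index 11.
Insert 953: h=4, h2=6, slots 4,10 occupied → index 3.
Table: [524, ∅, ∅, 953, 563, ∅, ∅, ∅, ∅, ∅, 431, 654, ∅]

654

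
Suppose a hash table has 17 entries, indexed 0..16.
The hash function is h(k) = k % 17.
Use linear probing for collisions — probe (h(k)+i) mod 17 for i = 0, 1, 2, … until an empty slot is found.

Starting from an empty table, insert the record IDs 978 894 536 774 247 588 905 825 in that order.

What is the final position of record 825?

15

Insert 978: h=9, slot 9 empty → index 9.
Insert 894: h=10, slot 10 empty → index 10.
Insert 536: h=9, slots 9,10 occupied → index 11.
Insert 774: h=9, slots 9,10,11 occupied → index 12.
Insert 247: h=9, slots 9,10,11,12 occupied → index 13.
Insert 588: h=10, slots 10,11,12,13 occupied → index 14.
Insert 905: h=4, slot 4 empty → index 4.
Insert 825: h=9, slots 9,10,11,12,13,14 occupied → index 15.
Table: [—, —, —, —, 905, —, —, —, —, 978, 894, 536, 774, 247, 588, 825, —]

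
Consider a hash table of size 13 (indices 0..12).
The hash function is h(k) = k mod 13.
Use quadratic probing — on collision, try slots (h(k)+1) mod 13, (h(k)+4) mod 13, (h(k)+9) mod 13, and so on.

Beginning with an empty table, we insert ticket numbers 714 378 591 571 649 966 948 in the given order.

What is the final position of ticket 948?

714: h=12 -> slot 12
378: h=1 -> slot 1
591: h=6 -> slot 6
571: h=12, probe 12,0 -> slot 0
649: h=12, probe 12,0,3 -> slot 3
966: h=4 -> slot 4
948: h=12, probe 12,0,3,8 -> slot 8
Table: [571, 378, -, 649, 966, -, 591, -, 948, -, -, -, 714]

8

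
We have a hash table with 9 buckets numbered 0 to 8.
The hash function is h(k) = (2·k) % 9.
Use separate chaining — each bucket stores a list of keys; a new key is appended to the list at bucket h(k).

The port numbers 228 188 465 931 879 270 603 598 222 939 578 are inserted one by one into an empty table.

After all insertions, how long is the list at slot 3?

228 -> bucket 6
188 -> bucket 7
465 -> bucket 3
931 -> bucket 8
879 -> bucket 3 (collision)
270 -> bucket 0
603 -> bucket 0 (collision)
598 -> bucket 8 (collision)
222 -> bucket 3 (collision)
939 -> bucket 6 (collision)
578 -> bucket 4
Final buckets:
0: 270 -> 603
1: .
2: .
3: 465 -> 879 -> 222
4: 578
5: .
6: 228 -> 939
7: 188
8: 931 -> 598

3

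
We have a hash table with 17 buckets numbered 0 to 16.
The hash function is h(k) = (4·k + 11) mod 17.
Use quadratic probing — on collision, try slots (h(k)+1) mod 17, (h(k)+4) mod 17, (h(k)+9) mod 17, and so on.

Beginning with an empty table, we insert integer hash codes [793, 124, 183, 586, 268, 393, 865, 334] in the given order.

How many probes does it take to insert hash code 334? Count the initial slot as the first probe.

Insert 793: h=4, slot 4 empty => index 4.
Insert 124: h=14, slot 14 empty => index 14.
Insert 183: h=12, slot 12 empty => index 12.
Insert 586: h=9, slot 9 empty => index 9.
Insert 268: h=12, slot 12 occupied => index 13.
Insert 393: h=2, slot 2 empty => index 2.
Insert 865: h=3, slot 3 empty => index 3.
Insert 334: h=4, slot 4 occupied => index 5.
Table: [_, _, 393, 865, 793, 334, _, _, _, 586, _, _, 183, 268, 124, _, _]

2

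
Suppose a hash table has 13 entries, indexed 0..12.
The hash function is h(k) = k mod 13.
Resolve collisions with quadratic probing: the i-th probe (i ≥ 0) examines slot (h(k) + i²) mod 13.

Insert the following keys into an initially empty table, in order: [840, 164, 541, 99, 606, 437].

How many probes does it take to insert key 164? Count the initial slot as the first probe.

2

Insert 840: h=8, slot 8 empty => index 8.
Insert 164: h=8, slot 8 occupied => index 9.
Insert 541: h=8, slots 8,9 occupied => index 12.
Insert 99: h=8, slots 8,9,12 occupied => index 4.
Insert 606: h=8, slots 8,9,12,4 occupied => index 11.
Insert 437: h=8, slots 8,9,12,4,11 occupied => index 7.
Table: [-, -, -, -, 99, -, -, 437, 840, 164, -, 606, 541]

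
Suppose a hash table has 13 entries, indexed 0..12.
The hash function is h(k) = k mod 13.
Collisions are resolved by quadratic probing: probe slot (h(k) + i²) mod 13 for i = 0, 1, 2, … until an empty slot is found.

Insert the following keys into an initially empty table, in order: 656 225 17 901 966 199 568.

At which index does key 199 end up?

7

656 hashes to 6; slot 6 is free -> place at 6.
225 hashes to 4; slot 4 is free -> place at 4.
17 hashes to 4; 4 taken -> place at 5.
901 hashes to 4; 4,5 taken -> place at 8.
966 hashes to 4; 4,5,8 taken -> place at 0.
199 hashes to 4; 4,5,8,0 taken -> place at 7.
568 hashes to 9; slot 9 is free -> place at 9.
Table: [966, —, —, —, 225, 17, 656, 199, 901, 568, —, —, —]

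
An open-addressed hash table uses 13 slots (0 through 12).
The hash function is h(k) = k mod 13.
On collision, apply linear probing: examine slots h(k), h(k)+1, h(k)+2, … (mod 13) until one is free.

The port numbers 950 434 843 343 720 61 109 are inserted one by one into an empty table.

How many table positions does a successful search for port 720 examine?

950: h=1 → slot 1
434: h=5 → slot 5
843: h=11 → slot 11
343: h=5, probe 5,6 → slot 6
720: h=5, probe 5,6,7 → slot 7
61: h=9 → slot 9
109: h=5, probe 5,6,7,8 → slot 8
Table: [—, 950, —, —, —, 434, 343, 720, 109, 61, —, 843, —]
Lookup 720: h=5, probe 5,6,7 → found at 7.

3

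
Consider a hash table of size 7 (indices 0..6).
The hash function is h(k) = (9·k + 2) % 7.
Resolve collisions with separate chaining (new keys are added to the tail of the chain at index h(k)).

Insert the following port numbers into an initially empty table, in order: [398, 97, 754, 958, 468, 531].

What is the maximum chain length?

398 -> bucket 0
97 -> bucket 0 (collision)
754 -> bucket 5
958 -> bucket 0 (collision)
468 -> bucket 0 (collision)
531 -> bucket 0 (collision)
Final buckets:
0: 398 -> 97 -> 958 -> 468 -> 531
1: _
2: _
3: _
4: _
5: 754
6: _

5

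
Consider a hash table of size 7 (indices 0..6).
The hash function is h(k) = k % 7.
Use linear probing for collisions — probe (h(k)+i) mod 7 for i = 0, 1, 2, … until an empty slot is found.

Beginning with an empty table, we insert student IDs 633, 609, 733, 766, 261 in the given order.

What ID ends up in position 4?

633: h=3 => slot 3
609: h=0 => slot 0
733: h=5 => slot 5
766: h=3, probe 3,4 => slot 4
261: h=2 => slot 2
Table: [609, —, 261, 633, 766, 733, —]

766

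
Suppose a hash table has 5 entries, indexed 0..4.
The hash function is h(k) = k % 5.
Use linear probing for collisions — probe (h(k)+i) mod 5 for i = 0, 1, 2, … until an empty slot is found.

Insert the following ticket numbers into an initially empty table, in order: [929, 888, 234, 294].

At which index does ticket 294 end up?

929 hashes to 4; slot 4 is free => place at 4.
888 hashes to 3; slot 3 is free => place at 3.
234 hashes to 4; 4 taken => place at 0.
294 hashes to 4; 4,0 taken => place at 1.
Table: [234, 294, ∅, 888, 929]

1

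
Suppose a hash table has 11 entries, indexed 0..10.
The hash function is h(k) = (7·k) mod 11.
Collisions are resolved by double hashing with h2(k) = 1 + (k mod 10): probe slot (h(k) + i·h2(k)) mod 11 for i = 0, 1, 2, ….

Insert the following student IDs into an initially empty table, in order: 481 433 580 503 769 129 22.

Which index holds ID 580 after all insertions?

Insert 481: h=1, slot 1 empty => index 1.
Insert 433: h=6, slot 6 empty => index 6.
Insert 580: h=1, h2=1, slot 1 occupied => index 2.
Insert 503: h=1, h2=4, slot 1 occupied => index 5.
Insert 769: h=4, slot 4 empty => index 4.
Insert 129: h=1, h2=10, slot 1 occupied => index 0.
Insert 22: h=0, h2=3, slot 0 occupied => index 3.
Table: [129, 481, 580, 22, 769, 503, 433, ∅, ∅, ∅, ∅]

2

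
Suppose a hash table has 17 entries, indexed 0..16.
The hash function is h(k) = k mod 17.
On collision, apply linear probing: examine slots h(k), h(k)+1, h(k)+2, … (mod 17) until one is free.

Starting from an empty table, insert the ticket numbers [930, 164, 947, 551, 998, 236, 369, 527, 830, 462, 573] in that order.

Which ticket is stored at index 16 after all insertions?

369

930: h=12 -> slot 12
164: h=11 -> slot 11
947: h=12, probe 12,13 -> slot 13
551: h=7 -> slot 7
998: h=12, probe 12,13,14 -> slot 14
236: h=15 -> slot 15
369: h=12, probe 12,13,14,15,16 -> slot 16
527: h=0 -> slot 0
830: h=14, probe 14,15,16,0,1 -> slot 1
462: h=3 -> slot 3
573: h=12, probe 12,13,14,15,16,0,1,2 -> slot 2
Table: [527, 830, 573, 462, —, —, —, 551, —, —, —, 164, 930, 947, 998, 236, 369]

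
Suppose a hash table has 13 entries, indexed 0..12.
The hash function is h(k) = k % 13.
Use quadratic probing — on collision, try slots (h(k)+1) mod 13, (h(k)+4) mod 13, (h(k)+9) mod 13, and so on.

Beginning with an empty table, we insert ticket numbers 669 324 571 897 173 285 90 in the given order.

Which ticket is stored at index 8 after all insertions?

669: h=6 => slot 6
324: h=12 => slot 12
571: h=12, probe 12,0 => slot 0
897: h=0, probe 0,1 => slot 1
173: h=4 => slot 4
285: h=12, probe 12,0,3 => slot 3
90: h=12, probe 12,0,3,8 => slot 8
Table: [571, 897, —, 285, 173, —, 669, —, 90, —, —, —, 324]

90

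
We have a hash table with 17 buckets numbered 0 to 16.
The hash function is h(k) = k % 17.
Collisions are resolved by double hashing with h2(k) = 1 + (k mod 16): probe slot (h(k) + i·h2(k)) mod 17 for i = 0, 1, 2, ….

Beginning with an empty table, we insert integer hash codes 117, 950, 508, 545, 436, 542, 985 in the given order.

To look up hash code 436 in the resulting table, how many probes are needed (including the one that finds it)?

2

Insert 117: h=15, slot 15 empty -> index 15.
Insert 950: h=15, h2=7, slot 15 occupied -> index 5.
Insert 508: h=15, h2=13, slot 15 occupied -> index 11.
Insert 545: h=1, slot 1 empty -> index 1.
Insert 436: h=11, h2=5, slot 11 occupied -> index 16.
Insert 542: h=15, h2=15, slot 15 occupied -> index 13.
Insert 985: h=16, h2=10, slot 16 occupied -> index 9.
Table: [∅, 545, ∅, ∅, ∅, 950, ∅, ∅, ∅, 985, ∅, 508, ∅, 542, ∅, 117, 436]
Lookup 436: h=11, h2=5, probe 11,16 → found at 16.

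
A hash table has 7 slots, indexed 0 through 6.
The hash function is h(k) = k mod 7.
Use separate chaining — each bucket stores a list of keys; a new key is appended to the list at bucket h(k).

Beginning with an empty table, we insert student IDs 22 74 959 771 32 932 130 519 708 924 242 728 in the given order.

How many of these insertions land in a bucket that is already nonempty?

Insert 22: h=1, bucket 1 empty → new chain.
Insert 74: h=4, bucket 4 empty → new chain.
Insert 959: h=0, bucket 0 empty → new chain.
Insert 771: h=1, bucket 1 nonempty → append to chain.
Insert 32: h=4, bucket 4 nonempty → append to chain.
Insert 932: h=1, bucket 1 nonempty → append to chain.
Insert 130: h=4, bucket 4 nonempty → append to chain.
Insert 519: h=1, bucket 1 nonempty → append to chain.
Insert 708: h=1, bucket 1 nonempty → append to chain.
Insert 924: h=0, bucket 0 nonempty → append to chain.
Insert 242: h=4, bucket 4 nonempty → append to chain.
Insert 728: h=0, bucket 0 nonempty → append to chain.
Final buckets:
0: 959 -> 924 -> 728
1: 22 -> 771 -> 932 -> 519 -> 708
2: .
3: .
4: 74 -> 32 -> 130 -> 242
5: .
6: .

9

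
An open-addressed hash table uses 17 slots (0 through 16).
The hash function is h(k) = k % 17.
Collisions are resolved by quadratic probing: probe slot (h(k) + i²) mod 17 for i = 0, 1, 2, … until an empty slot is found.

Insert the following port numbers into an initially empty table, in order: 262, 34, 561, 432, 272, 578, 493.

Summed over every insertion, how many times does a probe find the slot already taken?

262 hashes to 7; slot 7 is free => place at 7.
34 hashes to 0; slot 0 is free => place at 0.
561 hashes to 0; 0 taken => place at 1.
432 hashes to 7; 7 taken => place at 8.
272 hashes to 0; 0,1 taken => place at 4.
578 hashes to 0; 0,1,4 taken => place at 9.
493 hashes to 0; 0,1,4,9 taken => place at 16.
Table: [34, 561, —, —, 272, —, —, 262, 432, 578, —, —, —, —, —, —, 493]

11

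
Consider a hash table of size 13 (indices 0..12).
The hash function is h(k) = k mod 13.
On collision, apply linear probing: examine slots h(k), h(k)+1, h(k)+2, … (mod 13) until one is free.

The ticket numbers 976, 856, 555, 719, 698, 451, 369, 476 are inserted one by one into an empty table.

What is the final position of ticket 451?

Insert 976: h=1, slot 1 empty => index 1.
Insert 856: h=11, slot 11 empty => index 11.
Insert 555: h=9, slot 9 empty => index 9.
Insert 719: h=4, slot 4 empty => index 4.
Insert 698: h=9, slot 9 occupied => index 10.
Insert 451: h=9, slots 9,10,11 occupied => index 12.
Insert 369: h=5, slot 5 empty => index 5.
Insert 476: h=8, slot 8 empty => index 8.
Table: [∅, 976, ∅, ∅, 719, 369, ∅, ∅, 476, 555, 698, 856, 451]

12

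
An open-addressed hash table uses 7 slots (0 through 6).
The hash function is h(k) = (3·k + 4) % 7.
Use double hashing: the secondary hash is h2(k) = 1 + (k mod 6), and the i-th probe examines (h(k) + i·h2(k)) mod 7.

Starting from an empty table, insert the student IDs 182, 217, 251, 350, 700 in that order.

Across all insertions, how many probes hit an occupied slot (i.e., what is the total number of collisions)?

3

182: h=4 -> slot 4
217: h=4, h2=2, probe 4,6 -> slot 6
251: h=1 -> slot 1
350: h=4, h2=3, probe 4,0 -> slot 0
700: h=4, h2=5, probe 4,2 -> slot 2
Table: [350, 251, 700, ., 182, ., 217]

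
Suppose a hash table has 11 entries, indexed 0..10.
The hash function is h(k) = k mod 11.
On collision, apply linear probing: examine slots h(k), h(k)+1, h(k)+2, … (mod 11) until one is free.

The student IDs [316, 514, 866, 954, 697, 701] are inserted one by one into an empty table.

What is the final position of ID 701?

316 hashes to 8; slot 8 is free -> place at 8.
514 hashes to 8; 8 taken -> place at 9.
866 hashes to 8; 8,9 taken -> place at 10.
954 hashes to 8; 8,9,10 taken -> place at 0.
697 hashes to 4; slot 4 is free -> place at 4.
701 hashes to 8; 8,9,10,0 taken -> place at 1.
Table: [954, 701, -, -, 697, -, -, -, 316, 514, 866]

1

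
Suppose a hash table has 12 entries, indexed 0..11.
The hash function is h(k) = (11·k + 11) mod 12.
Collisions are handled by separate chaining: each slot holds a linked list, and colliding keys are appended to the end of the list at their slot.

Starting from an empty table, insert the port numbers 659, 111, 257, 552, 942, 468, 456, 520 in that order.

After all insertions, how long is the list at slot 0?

1

Insert 659: h=0, bucket 0 empty → new chain.
Insert 111: h=8, bucket 8 empty → new chain.
Insert 257: h=6, bucket 6 empty → new chain.
Insert 552: h=11, bucket 11 empty → new chain.
Insert 942: h=5, bucket 5 empty → new chain.
Insert 468: h=11, bucket 11 nonempty → append to chain.
Insert 456: h=11, bucket 11 nonempty → append to chain.
Insert 520: h=7, bucket 7 empty → new chain.
Final buckets:
0: 659
1: .
2: .
3: .
4: .
5: 942
6: 257
7: 520
8: 111
9: .
10: .
11: 552 -> 468 -> 456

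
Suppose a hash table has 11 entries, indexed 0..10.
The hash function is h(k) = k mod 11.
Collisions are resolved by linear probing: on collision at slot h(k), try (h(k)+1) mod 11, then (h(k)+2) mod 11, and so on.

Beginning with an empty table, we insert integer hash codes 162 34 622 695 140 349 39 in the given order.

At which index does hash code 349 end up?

162: h=8 => slot 8
34: h=1 => slot 1
622: h=6 => slot 6
695: h=2 => slot 2
140: h=8, probe 8,9 => slot 9
349: h=8, probe 8,9,10 => slot 10
39: h=6, probe 6,7 => slot 7
Table: [-, 34, 695, -, -, -, 622, 39, 162, 140, 349]

10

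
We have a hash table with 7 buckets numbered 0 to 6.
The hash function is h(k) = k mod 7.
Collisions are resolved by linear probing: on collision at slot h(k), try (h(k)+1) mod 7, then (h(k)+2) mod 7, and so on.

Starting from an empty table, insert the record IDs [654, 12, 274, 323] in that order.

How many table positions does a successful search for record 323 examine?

654: h=3 → slot 3
12: h=5 → slot 5
274: h=1 → slot 1
323: h=1, probe 1,2 → slot 2
Table: [-, 274, 323, 654, -, 12, -]
Lookup 323: h=1, probe 1,2 → found at 2.

2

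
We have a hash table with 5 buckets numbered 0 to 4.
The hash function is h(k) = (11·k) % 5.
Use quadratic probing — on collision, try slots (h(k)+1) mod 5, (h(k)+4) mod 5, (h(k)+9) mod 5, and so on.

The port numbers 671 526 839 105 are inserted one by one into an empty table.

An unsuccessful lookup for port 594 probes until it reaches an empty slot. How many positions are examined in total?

3

671: h=1 → slot 1
526: h=1, probe 1,2 → slot 2
839: h=4 → slot 4
105: h=0 → slot 0
Table: [105, 671, 526, -, 839]
Lookup 594: h=4, probe 4,0,3 → slot 3 empty, not found.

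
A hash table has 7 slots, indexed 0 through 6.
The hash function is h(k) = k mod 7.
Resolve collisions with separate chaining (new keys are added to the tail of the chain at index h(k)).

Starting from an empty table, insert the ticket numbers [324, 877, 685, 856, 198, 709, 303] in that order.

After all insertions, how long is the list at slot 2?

324 → bucket 2
877 → bucket 2 (collision)
685 → bucket 6
856 → bucket 2 (collision)
198 → bucket 2 (collision)
709 → bucket 2 (collision)
303 → bucket 2 (collision)
Final buckets:
0: -
1: -
2: 324 -> 877 -> 856 -> 198 -> 709 -> 303
3: -
4: -
5: -
6: 685

6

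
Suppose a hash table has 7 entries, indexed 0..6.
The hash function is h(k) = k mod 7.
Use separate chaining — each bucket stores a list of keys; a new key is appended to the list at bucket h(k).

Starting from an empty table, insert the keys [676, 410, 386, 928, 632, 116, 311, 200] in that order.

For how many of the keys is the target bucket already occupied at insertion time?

4

676 -> bucket 4
410 -> bucket 4 (collision)
386 -> bucket 1
928 -> bucket 4 (collision)
632 -> bucket 2
116 -> bucket 4 (collision)
311 -> bucket 3
200 -> bucket 4 (collision)
Final buckets:
0: -
1: 386
2: 632
3: 311
4: 676 -> 410 -> 928 -> 116 -> 200
5: -
6: -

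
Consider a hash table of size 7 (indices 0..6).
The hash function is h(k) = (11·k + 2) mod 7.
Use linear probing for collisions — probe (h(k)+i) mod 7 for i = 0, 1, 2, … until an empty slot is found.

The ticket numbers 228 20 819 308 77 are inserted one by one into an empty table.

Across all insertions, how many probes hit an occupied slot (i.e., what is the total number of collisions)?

228: h=4 => slot 4
20: h=5 => slot 5
819: h=2 => slot 2
308: h=2, probe 2,3 => slot 3
77: h=2, probe 2,3,4,5,6 => slot 6
Table: [-, -, 819, 308, 228, 20, 77]

5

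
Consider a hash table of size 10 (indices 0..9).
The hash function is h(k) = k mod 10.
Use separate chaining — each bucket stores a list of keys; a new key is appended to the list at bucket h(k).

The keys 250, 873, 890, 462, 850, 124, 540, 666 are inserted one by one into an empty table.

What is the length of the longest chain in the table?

4

Insert 250: h=0, bucket 0 empty -> new chain.
Insert 873: h=3, bucket 3 empty -> new chain.
Insert 890: h=0, bucket 0 nonempty -> append to chain.
Insert 462: h=2, bucket 2 empty -> new chain.
Insert 850: h=0, bucket 0 nonempty -> append to chain.
Insert 124: h=4, bucket 4 empty -> new chain.
Insert 540: h=0, bucket 0 nonempty -> append to chain.
Insert 666: h=6, bucket 6 empty -> new chain.
Final buckets:
0: 250 -> 890 -> 850 -> 540
1: —
2: 462
3: 873
4: 124
5: —
6: 666
7: —
8: —
9: —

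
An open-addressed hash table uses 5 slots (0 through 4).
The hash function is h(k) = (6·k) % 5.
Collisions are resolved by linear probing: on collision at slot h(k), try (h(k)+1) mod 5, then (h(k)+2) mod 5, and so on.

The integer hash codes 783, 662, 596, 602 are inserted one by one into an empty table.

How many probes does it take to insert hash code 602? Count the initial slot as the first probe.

3

783: h=3 -> slot 3
662: h=2 -> slot 2
596: h=1 -> slot 1
602: h=2, probe 2,3,4 -> slot 4
Table: [-, 596, 662, 783, 602]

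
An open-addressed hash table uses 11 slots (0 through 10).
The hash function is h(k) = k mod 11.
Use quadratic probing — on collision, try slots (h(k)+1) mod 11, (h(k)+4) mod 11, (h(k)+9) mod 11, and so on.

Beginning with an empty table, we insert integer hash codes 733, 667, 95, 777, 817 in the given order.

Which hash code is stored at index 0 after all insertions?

95

733 hashes to 7; slot 7 is free => place at 7.
667 hashes to 7; 7 taken => place at 8.
95 hashes to 7; 7,8 taken => place at 0.
777 hashes to 7; 7,8,0 taken => place at 5.
817 hashes to 3; slot 3 is free => place at 3.
Table: [95, ., ., 817, ., 777, ., 733, 667, ., .]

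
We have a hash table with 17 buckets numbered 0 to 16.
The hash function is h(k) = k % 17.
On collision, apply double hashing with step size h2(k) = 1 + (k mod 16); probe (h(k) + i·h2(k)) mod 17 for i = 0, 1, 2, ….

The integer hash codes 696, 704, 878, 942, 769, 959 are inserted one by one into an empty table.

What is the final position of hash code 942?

Insert 696: h=16, slot 16 empty => index 16.
Insert 704: h=7, slot 7 empty => index 7.
Insert 878: h=11, slot 11 empty => index 11.
Insert 942: h=7, h2=15, slot 7 occupied => index 5.
Insert 769: h=4, slot 4 empty => index 4.
Insert 959: h=7, h2=16, slot 7 occupied => index 6.
Table: [_, _, _, _, 769, 942, 959, 704, _, _, _, 878, _, _, _, _, 696]

5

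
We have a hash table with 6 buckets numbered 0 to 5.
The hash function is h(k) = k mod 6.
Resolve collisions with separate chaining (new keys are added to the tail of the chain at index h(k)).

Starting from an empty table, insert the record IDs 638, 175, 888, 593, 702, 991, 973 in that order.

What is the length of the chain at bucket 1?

Insert 638: h=2, bucket 2 empty -> new chain.
Insert 175: h=1, bucket 1 empty -> new chain.
Insert 888: h=0, bucket 0 empty -> new chain.
Insert 593: h=5, bucket 5 empty -> new chain.
Insert 702: h=0, bucket 0 nonempty -> append to chain.
Insert 991: h=1, bucket 1 nonempty -> append to chain.
Insert 973: h=1, bucket 1 nonempty -> append to chain.
Final buckets:
0: 888 -> 702
1: 175 -> 991 -> 973
2: 638
3: —
4: —
5: 593

3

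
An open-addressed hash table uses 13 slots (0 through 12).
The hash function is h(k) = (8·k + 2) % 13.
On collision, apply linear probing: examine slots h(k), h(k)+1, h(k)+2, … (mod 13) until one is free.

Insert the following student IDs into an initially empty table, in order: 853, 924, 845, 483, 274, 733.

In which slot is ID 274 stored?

11

Insert 853: h=1, slot 1 empty -> index 1.
Insert 924: h=10, slot 10 empty -> index 10.
Insert 845: h=2, slot 2 empty -> index 2.
Insert 483: h=5, slot 5 empty -> index 5.
Insert 274: h=10, slot 10 occupied -> index 11.
Insert 733: h=3, slot 3 empty -> index 3.
Table: [., 853, 845, 733, ., 483, ., ., ., ., 924, 274, .]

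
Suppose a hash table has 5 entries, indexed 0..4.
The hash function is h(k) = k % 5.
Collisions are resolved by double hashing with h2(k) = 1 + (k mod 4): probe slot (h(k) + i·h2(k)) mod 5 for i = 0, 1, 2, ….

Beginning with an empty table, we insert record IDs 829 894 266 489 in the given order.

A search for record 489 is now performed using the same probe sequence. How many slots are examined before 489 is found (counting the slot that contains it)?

829 hashes to 4; slot 4 is free → place at 4.
894 hashes to 4, h2=3; 4 taken → place at 2.
266 hashes to 1; slot 1 is free → place at 1.
489 hashes to 4, h2=2; 4,1 taken → place at 3.
Table: [—, 266, 894, 489, 829]
Lookup 489: h=4, h2=2, probe 4,1,3 → found at 3.

3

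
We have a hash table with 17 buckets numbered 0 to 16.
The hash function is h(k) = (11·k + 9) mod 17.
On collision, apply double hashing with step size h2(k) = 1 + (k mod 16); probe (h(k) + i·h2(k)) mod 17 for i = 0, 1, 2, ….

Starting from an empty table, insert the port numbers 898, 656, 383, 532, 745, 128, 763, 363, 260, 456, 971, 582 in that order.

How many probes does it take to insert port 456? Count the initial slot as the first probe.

Insert 898: h=10, slot 10 empty → index 10.
Insert 656: h=0, slot 0 empty → index 0.
Insert 383: h=6, slot 6 empty → index 6.
Insert 532: h=13, slot 13 empty → index 13.
Insert 745: h=10, h2=10, slot 10 occupied → index 3.
Insert 128: h=6, h2=1, slot 6 occupied → index 7.
Insert 763: h=4, slot 4 empty → index 4.
Insert 363: h=7, h2=12, slot 7 occupied → index 2.
Insert 260: h=13, h2=5, slot 13 occupied → index 1.
Insert 456: h=10, h2=9, slots 10,2 occupied → index 11.
Insert 971: h=14, slot 14 empty → index 14.
Insert 582: h=2, h2=7, slot 2 occupied → index 9.
Table: [656, 260, 363, 745, 763, —, 383, 128, —, 582, 898, 456, —, 532, 971, —, —]

3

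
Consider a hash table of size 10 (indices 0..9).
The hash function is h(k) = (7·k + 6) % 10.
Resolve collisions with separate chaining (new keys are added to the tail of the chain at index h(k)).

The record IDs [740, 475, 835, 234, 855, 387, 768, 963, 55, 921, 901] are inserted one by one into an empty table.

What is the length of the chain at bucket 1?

4

740 → bucket 6
475 → bucket 1
835 → bucket 1 (collision)
234 → bucket 4
855 → bucket 1 (collision)
387 → bucket 5
768 → bucket 2
963 → bucket 7
55 → bucket 1 (collision)
921 → bucket 3
901 → bucket 3 (collision)
Final buckets:
0: .
1: 475 -> 835 -> 855 -> 55
2: 768
3: 921 -> 901
4: 234
5: 387
6: 740
7: 963
8: .
9: .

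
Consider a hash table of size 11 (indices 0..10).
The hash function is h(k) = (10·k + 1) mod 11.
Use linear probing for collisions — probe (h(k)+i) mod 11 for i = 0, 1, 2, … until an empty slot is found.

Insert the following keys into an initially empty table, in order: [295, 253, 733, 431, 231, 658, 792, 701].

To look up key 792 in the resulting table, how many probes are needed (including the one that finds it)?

Insert 295: h=3, slot 3 empty -> index 3.
Insert 253: h=1, slot 1 empty -> index 1.
Insert 733: h=5, slot 5 empty -> index 5.
Insert 431: h=10, slot 10 empty -> index 10.
Insert 231: h=1, slot 1 occupied -> index 2.
Insert 658: h=3, slot 3 occupied -> index 4.
Insert 792: h=1, slots 1,2,3,4,5 occupied -> index 6.
Insert 701: h=4, slots 4,5,6 occupied -> index 7.
Table: [-, 253, 231, 295, 658, 733, 792, 701, -, -, 431]
Lookup 792: h=1, probe 1,2,3,4,5,6 → found at 6.

6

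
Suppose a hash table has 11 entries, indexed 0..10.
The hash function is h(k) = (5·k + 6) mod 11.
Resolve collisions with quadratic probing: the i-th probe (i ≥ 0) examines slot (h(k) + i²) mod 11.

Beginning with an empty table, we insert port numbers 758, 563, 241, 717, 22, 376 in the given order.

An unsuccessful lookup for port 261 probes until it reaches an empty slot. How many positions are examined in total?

2

Insert 758: h=1, slot 1 empty → index 1.
Insert 563: h=5, slot 5 empty → index 5.
Insert 241: h=1, slot 1 occupied → index 2.
Insert 717: h=5, slot 5 occupied → index 6.
Insert 22: h=6, slot 6 occupied → index 7.
Insert 376: h=5, slots 5,6 occupied → index 9.
Table: [., 758, 241, ., ., 563, 717, 22, ., 376, .]
Lookup 261: h=2, probe 2,3 → slot 3 empty, not found.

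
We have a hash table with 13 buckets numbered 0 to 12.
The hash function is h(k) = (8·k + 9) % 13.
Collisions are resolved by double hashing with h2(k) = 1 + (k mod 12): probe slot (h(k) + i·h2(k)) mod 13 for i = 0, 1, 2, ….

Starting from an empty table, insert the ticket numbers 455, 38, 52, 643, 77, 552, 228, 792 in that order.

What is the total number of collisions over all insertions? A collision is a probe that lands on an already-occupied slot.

455 hashes to 9; slot 9 is free => place at 9.
38 hashes to 1; slot 1 is free => place at 1.
52 hashes to 9, h2=5; 9,1 taken => place at 6.
643 hashes to 5; slot 5 is free => place at 5.
77 hashes to 1, h2=6; 1 taken => place at 7.
552 hashes to 5, h2=1; 5,6,7 taken => place at 8.
228 hashes to 0; slot 0 is free => place at 0.
792 hashes to 1, h2=1; 1 taken => place at 2.
Table: [228, 38, 792, -, -, 643, 52, 77, 552, 455, -, -, -]

7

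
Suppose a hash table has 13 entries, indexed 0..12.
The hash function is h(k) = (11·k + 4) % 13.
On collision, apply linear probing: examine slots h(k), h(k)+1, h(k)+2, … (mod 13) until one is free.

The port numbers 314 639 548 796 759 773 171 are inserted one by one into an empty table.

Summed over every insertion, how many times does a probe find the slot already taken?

6

314: h=0 -> slot 0
639: h=0, probe 0,1 -> slot 1
548: h=0, probe 0,1,2 -> slot 2
796: h=11 -> slot 11
759: h=7 -> slot 7
773: h=5 -> slot 5
171: h=0, probe 0,1,2,3 -> slot 3
Table: [314, 639, 548, 171, _, 773, _, 759, _, _, _, 796, _]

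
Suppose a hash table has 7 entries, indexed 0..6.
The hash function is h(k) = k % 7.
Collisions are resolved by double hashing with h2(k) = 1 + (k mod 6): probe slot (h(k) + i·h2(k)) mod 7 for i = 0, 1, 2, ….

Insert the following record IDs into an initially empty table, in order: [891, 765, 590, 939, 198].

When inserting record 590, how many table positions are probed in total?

2

891 hashes to 2; slot 2 is free → place at 2.
765 hashes to 2, h2=4; 2 taken → place at 6.
590 hashes to 2, h2=3; 2 taken → place at 5.
939 hashes to 1; slot 1 is free → place at 1.
198 hashes to 2, h2=1; 2 taken → place at 3.
Table: [_, 939, 891, 198, _, 590, 765]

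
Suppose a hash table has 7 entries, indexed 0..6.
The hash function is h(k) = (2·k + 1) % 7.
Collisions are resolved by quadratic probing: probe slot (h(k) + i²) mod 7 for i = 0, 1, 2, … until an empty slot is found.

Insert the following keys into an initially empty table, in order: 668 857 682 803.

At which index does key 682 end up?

668: h=0 => slot 0
857: h=0, probe 0,1 => slot 1
682: h=0, probe 0,1,4 => slot 4
803: h=4, probe 4,5 => slot 5
Table: [668, 857, —, —, 682, 803, —]

4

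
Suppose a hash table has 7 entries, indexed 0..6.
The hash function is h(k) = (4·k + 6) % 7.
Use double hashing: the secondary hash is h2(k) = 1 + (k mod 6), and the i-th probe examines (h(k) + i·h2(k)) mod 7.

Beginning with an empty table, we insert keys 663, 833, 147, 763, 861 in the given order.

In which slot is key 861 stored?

Insert 663: h=5, slot 5 empty → index 5.
Insert 833: h=6, slot 6 empty → index 6.
Insert 147: h=6, h2=4, slot 6 occupied → index 3.
Insert 763: h=6, h2=2, slot 6 occupied → index 1.
Insert 861: h=6, h2=4, slots 6,3 occupied → index 0.
Table: [861, 763, -, 147, -, 663, 833]

0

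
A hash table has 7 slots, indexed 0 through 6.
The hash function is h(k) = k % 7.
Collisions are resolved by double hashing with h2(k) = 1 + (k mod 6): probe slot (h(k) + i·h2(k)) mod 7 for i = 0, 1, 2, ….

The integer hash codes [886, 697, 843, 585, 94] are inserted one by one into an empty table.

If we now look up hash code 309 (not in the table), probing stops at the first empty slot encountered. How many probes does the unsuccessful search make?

Insert 886: h=4, slot 4 empty => index 4.
Insert 697: h=4, h2=2, slot 4 occupied => index 6.
Insert 843: h=3, slot 3 empty => index 3.
Insert 585: h=4, h2=4, slot 4 occupied => index 1.
Insert 94: h=3, h2=5, slots 3,1,6,4 occupied => index 2.
Table: [—, 585, 94, 843, 886, —, 697]
Lookup 309: h=1, h2=4, probe 1,5 → slot 5 empty, not found.

2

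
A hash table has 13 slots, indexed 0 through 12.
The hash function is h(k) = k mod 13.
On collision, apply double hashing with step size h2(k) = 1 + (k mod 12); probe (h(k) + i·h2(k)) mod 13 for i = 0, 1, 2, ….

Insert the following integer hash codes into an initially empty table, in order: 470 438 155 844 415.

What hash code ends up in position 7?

415

470 hashes to 2; slot 2 is free → place at 2.
438 hashes to 9; slot 9 is free → place at 9.
155 hashes to 12; slot 12 is free → place at 12.
844 hashes to 12, h2=5; 12 taken → place at 4.
415 hashes to 12, h2=8; 12 taken → place at 7.
Table: [_, _, 470, _, 844, _, _, 415, _, 438, _, _, 155]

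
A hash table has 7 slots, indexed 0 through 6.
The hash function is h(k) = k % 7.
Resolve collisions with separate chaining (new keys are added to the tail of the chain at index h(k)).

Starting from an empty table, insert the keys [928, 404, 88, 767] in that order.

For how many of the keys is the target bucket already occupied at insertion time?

2

928 → bucket 4
404 → bucket 5
88 → bucket 4 (collision)
767 → bucket 4 (collision)
Final buckets:
0: —
1: —
2: —
3: —
4: 928 -> 88 -> 767
5: 404
6: —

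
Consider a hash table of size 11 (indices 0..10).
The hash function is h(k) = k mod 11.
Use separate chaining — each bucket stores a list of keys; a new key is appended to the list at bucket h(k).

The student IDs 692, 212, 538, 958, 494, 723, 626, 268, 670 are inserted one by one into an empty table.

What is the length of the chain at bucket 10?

692 -> bucket 10
212 -> bucket 3
538 -> bucket 10 (collision)
958 -> bucket 1
494 -> bucket 10 (collision)
723 -> bucket 8
626 -> bucket 10 (collision)
268 -> bucket 4
670 -> bucket 10 (collision)
Final buckets:
0: -
1: 958
2: -
3: 212
4: 268
5: -
6: -
7: -
8: 723
9: -
10: 692 -> 538 -> 494 -> 626 -> 670

5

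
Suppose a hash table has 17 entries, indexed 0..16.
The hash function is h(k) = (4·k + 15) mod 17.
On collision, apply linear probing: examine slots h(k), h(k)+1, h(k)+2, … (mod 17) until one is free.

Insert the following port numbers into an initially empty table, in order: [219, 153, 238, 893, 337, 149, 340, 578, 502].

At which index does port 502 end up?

219 hashes to 7; slot 7 is free => place at 7.
153 hashes to 15; slot 15 is free => place at 15.
238 hashes to 15; 15 taken => place at 16.
893 hashes to 0; slot 0 is free => place at 0.
337 hashes to 3; slot 3 is free => place at 3.
149 hashes to 16; 16,0 taken => place at 1.
340 hashes to 15; 15,16,0,1 taken => place at 2.
578 hashes to 15; 15,16,0,1,2,3 taken => place at 4.
502 hashes to 0; 0,1,2,3,4 taken => place at 5.
Table: [893, 149, 340, 337, 578, 502, -, 219, -, -, -, -, -, -, -, 153, 238]

5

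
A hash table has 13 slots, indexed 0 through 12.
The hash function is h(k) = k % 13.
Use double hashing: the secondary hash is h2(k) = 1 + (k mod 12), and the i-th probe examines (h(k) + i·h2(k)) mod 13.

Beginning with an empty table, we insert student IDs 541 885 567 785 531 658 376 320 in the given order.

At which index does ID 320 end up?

541: h=8 → slot 8
885: h=1 → slot 1
567: h=8, h2=4, probe 8,12 → slot 12
785: h=5 → slot 5
531: h=11 → slot 11
658: h=8, h2=11, probe 8,6 → slot 6
376: h=12, h2=5, probe 12,4 → slot 4
320: h=8, h2=9, probe 8,4,0 → slot 0
Table: [320, 885, ., ., 376, 785, 658, ., 541, ., ., 531, 567]

0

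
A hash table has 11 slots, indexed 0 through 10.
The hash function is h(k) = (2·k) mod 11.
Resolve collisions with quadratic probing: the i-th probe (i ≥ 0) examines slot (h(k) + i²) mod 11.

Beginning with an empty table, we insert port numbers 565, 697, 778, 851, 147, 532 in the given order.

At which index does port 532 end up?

2

565 hashes to 8; slot 8 is free → place at 8.
697 hashes to 8; 8 taken → place at 9.
778 hashes to 5; slot 5 is free → place at 5.
851 hashes to 8; 8,9 taken → place at 1.
147 hashes to 8; 8,9,1 taken → place at 6.
532 hashes to 8; 8,9,1,6 taken → place at 2.
Table: [—, 851, 532, —, —, 778, 147, —, 565, 697, —]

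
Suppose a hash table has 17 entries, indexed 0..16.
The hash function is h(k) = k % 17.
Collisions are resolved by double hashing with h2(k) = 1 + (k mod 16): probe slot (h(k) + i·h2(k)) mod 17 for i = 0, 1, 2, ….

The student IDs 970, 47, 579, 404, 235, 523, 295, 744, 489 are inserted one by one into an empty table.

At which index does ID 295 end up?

4

970: h=1 → slot 1
47: h=13 → slot 13
579: h=1, h2=4, probe 1,5 → slot 5
404: h=13, h2=5, probe 13,1,6 → slot 6
235: h=14 → slot 14
523: h=13, h2=12, probe 13,8 → slot 8
295: h=6, h2=8, probe 6,14,5,13,4 → slot 4
744: h=13, h2=9, probe 13,5,14,6,15 → slot 15
489: h=13, h2=10, probe 13,6,16 → slot 16
Table: [., 970, ., ., 295, 579, 404, ., 523, ., ., ., ., 47, 235, 744, 489]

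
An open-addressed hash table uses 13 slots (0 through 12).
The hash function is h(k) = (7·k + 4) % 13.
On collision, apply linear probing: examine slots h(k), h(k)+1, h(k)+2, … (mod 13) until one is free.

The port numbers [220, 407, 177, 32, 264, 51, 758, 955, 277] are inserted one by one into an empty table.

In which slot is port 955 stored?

220: h=10 => slot 10
407: h=6 => slot 6
177: h=8 => slot 8
32: h=7 => slot 7
264: h=6, probe 6,7,8,9 => slot 9
51: h=10, probe 10,11 => slot 11
758: h=6, probe 6,7,8,9,10,11,12 => slot 12
955: h=7, probe 7,8,9,10,11,12,0 => slot 0
277: h=6, probe 6,7,8,9,10,11,12,0,1 => slot 1
Table: [955, 277, ∅, ∅, ∅, ∅, 407, 32, 177, 264, 220, 51, 758]

0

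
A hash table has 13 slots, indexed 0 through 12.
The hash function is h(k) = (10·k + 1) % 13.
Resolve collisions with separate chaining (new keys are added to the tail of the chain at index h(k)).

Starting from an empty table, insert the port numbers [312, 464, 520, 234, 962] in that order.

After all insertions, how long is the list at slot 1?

Insert 312: h=1, bucket 1 empty -> new chain.
Insert 464: h=0, bucket 0 empty -> new chain.
Insert 520: h=1, bucket 1 nonempty -> append to chain.
Insert 234: h=1, bucket 1 nonempty -> append to chain.
Insert 962: h=1, bucket 1 nonempty -> append to chain.
Final buckets:
0: 464
1: 312 -> 520 -> 234 -> 962
2: ∅
3: ∅
4: ∅
5: ∅
6: ∅
7: ∅
8: ∅
9: ∅
10: ∅
11: ∅
12: ∅

4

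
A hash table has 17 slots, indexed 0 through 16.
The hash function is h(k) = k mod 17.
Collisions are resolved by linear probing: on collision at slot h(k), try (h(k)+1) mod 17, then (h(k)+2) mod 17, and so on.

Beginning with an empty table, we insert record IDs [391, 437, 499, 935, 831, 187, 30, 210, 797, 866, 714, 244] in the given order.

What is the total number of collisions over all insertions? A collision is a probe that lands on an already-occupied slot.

15

391: h=0 => slot 0
437: h=12 => slot 12
499: h=6 => slot 6
935: h=0, probe 0,1 => slot 1
831: h=15 => slot 15
187: h=0, probe 0,1,2 => slot 2
30: h=13 => slot 13
210: h=6, probe 6,7 => slot 7
797: h=15, probe 15,16 => slot 16
866: h=16, probe 16,0,1,2,3 => slot 3
714: h=0, probe 0,1,2,3,4 => slot 4
244: h=6, probe 6,7,8 => slot 8
Table: [391, 935, 187, 866, 714, —, 499, 210, 244, —, —, —, 437, 30, —, 831, 797]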